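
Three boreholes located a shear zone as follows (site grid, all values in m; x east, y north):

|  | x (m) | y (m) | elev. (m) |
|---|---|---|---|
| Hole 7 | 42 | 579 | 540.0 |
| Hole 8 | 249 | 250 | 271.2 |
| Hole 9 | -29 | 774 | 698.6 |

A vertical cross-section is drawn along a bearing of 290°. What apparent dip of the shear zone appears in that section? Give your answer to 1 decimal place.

16.1°

Two edge vectors: Hole 7→Hole 8 = (207, -329, -268.8), Hole 7→Hole 9 = (-71, 195, 158.6).
Normal n = (Hole 7→Hole 8) × (Hole 7→Hole 9) = (236.6, -13745.4, 17006).
So ∂z/∂x = −n_x/n_z = −0.01391 and ∂z/∂y = −n_y/n_z = 0.80827.
Unit vector along 290° is (sin 290°, cos 290°) = (-0.9397, 0.3420).
Slope in that direction = a·(-0.9397) + b·(0.3420) = 0.28952.
Apparent dip = arctan|0.28952| = 16.1° (true dip is 39.0°, so apparent ≤ true as expected).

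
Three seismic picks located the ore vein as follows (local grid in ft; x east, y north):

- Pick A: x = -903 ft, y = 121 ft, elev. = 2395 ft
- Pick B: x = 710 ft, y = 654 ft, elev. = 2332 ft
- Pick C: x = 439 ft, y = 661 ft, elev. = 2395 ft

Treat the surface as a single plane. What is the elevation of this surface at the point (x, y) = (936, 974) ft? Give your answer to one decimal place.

2456.4 ft

Two edge vectors: Pick A→Pick B = (1613, 533, -63), Pick A→Pick C = (1342, 540, 0).
Normal n = (Pick A→Pick B) × (Pick A→Pick C) = (34020, -84546, 155734).
So ∂z/∂x = −n_x/n_z = −0.21845 and ∂z/∂y = −n_y/n_z = 0.54289.
Intercept c from Pick A: 2395 − 197.26 − 65.69 = 2132.05.
At (936, 974): z = −204.5 + 528.8 + 2132.05 = 2456.4 ft.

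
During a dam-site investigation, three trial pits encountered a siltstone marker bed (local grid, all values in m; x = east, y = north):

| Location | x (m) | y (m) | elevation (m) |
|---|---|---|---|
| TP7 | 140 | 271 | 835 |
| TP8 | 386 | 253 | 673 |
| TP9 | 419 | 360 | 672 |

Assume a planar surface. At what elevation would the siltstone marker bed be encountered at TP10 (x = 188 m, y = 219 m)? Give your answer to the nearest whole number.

Two edge vectors: TP7→TP8 = (246, -18, -162), TP7→TP9 = (279, 89, -163).
Normal n = (TP7→TP8) × (TP7→TP9) = (17352, -5100, 26916).
So ∂z/∂x = −n_x/n_z = −0.64467 and ∂z/∂y = −n_y/n_z = 0.18948.
Intercept c from TP7: 835 + 90.25 − 51.35 = 873.91.
At (188, 219): z = −121.2 + 41.5 + 873.91 = 794.2 m.

794 m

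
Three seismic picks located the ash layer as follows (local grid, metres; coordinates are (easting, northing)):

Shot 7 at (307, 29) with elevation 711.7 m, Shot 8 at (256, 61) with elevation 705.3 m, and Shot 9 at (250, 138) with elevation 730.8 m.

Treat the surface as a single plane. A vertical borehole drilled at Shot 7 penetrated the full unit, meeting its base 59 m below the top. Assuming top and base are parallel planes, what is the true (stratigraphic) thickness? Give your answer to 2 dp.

Let the plane be z = a·E + b·N + c.
Shot 8−Shot 7: −51a + 32b = −6.4;  Shot 9−Shot 7: −57a + 109b = 19.1.
Solving gives a = 0.35041, b = 0.35847.
|∇z| = √(a²+b²) = 0.50129, so dip δ = arctan(0.50129) = 26.62°.
True thickness = vertical thickness × cos δ = 59 × cos 26.62° = 52.74 m.

52.74 m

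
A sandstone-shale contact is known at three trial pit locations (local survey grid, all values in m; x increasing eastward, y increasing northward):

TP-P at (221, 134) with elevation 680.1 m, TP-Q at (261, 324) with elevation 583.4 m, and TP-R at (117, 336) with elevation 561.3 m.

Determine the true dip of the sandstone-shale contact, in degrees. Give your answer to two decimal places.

Let the plane be z = a·x + b·y + c.
TP-Q−TP-P: 40a + 190b = −96.7;  TP-R−TP-P: −104a + 202b = −118.8.
Solving gives a = 0.10915, b = −0.53193.
Gradient magnitude |∇z| = √(a² + b²) = √(0.01191 + 0.28294) = 0.54301.
True dip = arctan(0.54301) = 28.50°, dipping toward NNW (azimuth ≈ 348°).

28.50°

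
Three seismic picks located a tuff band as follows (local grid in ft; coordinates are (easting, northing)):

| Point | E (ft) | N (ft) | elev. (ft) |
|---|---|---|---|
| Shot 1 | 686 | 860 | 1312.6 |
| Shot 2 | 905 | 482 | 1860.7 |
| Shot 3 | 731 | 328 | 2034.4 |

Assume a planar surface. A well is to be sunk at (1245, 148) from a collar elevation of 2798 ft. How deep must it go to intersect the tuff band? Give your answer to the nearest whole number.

Two edge vectors: Shot 1→Shot 2 = (219, -378, 548.1), Shot 1→Shot 3 = (45, -532, 721.8).
Normal n = (Shot 1→Shot 2) × (Shot 1→Shot 3) = (18748.8, -133409.7, -99498).
So ∂z/∂E = −n_x/n_z = 0.18843 and ∂z/∂N = −n_y/n_z = −1.34083.
Intercept c from Shot 1: 1312.6 − 129.27 + 1153.11 = 2336.45.
At (1245, 148): z_contact = 234.6 − 198.4 + 2336.45 = 2372.6 ft.
Depth below ground = 2798 − 2372.6 = 425 ft.

425 ft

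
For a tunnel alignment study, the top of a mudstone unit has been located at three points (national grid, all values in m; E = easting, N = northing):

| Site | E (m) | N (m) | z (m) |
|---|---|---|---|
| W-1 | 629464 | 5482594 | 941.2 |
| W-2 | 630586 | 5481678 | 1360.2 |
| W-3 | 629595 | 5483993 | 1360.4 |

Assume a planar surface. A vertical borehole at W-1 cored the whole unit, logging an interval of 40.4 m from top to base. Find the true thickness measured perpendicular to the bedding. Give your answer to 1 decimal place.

34.3 m

Two edge vectors: W-1→W-2 = (1122, -916, 419), W-1→W-3 = (131, 1399, 419.2).
Normal n = (W-1→W-2) × (W-1→W-3) = (-970168.2, -415453.4, 1689674).
So ∂z/∂E = −n_x/n_z = 0.57417 and ∂z/∂N = −n_y/n_z = 0.24588.
|∇z| = √(a²+b²) = 0.62461, so dip δ = arctan(0.62461) = 31.99°.
True thickness = vertical thickness × cos δ = 40.4 × cos 31.99° = 34.3 m.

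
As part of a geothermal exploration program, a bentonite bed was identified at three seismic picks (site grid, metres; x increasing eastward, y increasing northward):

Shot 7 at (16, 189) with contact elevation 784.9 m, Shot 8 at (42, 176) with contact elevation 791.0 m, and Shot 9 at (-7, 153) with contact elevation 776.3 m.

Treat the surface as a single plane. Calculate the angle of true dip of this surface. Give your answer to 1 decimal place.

Two edge vectors: Shot 7→Shot 8 = (26, -13, 6.1), Shot 7→Shot 9 = (-23, -36, -8.6).
Normal n = (Shot 7→Shot 8) × (Shot 7→Shot 9) = (331.4, 83.3, -1235).
So ∂z/∂x = −n_x/n_z = 0.26834 and ∂z/∂y = −n_y/n_z = 0.06745.
Gradient magnitude |∇z| = √(a² + b²) = √(0.07201 + 0.00455) = 0.27669.
True dip = arctan(0.27669) = 15.5°, dipping toward WSW (azimuth ≈ 256°).

15.5°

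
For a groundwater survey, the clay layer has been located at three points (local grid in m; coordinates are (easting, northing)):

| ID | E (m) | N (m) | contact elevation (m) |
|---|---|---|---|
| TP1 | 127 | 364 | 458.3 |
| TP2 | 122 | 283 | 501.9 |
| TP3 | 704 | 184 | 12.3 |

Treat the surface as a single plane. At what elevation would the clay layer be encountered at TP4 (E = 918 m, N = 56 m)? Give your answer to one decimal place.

Two edge vectors: TP1→TP2 = (-5, -81, 43.6), TP1→TP3 = (577, -180, -446).
Normal n = (TP1→TP2) × (TP1→TP3) = (43974, 22927.2, 47637).
So ∂z/∂E = −n_x/n_z = −0.92311 and ∂z/∂N = −n_y/n_z = −0.48129.
Intercept c from TP1: 458.3 + 117.23 + 175.19 = 750.72.
At (918, 56): z = −847.4 − 27.0 + 750.72 = -123.6 m.

-123.6 m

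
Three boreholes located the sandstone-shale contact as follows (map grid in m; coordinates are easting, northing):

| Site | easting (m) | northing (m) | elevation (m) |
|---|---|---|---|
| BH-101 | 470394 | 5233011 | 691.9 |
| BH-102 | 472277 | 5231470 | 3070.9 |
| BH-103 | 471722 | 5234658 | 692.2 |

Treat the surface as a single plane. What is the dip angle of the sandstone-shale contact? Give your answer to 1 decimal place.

Two edge vectors: BH-101→BH-102 = (1883, -1541, 2379), BH-101→BH-103 = (1328, 1647, 0.3).
Normal n = (BH-101→BH-102) × (BH-101→BH-103) = (-3918675.3, 3158747.1, 5147749).
So ∂z/∂easting = −n_x/n_z = 0.76124 and ∂z/∂northing = −n_y/n_z = −0.61362.
Gradient magnitude |∇z| = √(a² + b²) = √(0.57949 + 0.37653) = 0.97776.
True dip = arctan(0.97776) = 44.4°, dipping toward NW (azimuth ≈ 309°).

44.4°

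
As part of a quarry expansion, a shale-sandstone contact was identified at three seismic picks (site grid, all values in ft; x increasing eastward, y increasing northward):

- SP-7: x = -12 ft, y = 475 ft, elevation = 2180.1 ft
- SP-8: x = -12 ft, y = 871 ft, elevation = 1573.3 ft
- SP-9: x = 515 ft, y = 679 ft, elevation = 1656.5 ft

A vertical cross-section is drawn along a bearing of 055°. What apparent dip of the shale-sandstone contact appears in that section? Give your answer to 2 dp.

Let the plane be z = a·x + b·y + c.
SP-8−SP-7: 0a + 396b = −606.8;  SP-9−SP-7: 527a + 204b = −523.6.
Solving gives a = −0.40039, b = −1.53232.
Unit vector along 055° is (sin 55°, cos 55°) = (0.8192, 0.5736).
Slope in that direction = a·(0.8192) + b·(0.5736) = −1.20689.
Apparent dip = arctan|1.20689| = 50.36° (true dip is 57.7°, so apparent ≤ true as expected).

50.36°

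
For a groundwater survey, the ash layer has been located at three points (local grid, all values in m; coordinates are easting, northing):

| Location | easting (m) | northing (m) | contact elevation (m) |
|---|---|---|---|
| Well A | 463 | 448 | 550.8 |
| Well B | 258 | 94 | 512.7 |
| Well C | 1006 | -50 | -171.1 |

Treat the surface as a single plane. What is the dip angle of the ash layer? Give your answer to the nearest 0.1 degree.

Let the plane be z = a·easting + b·northing + c.
Well B−Well A: −205a − 354b = −38.1;  Well C−Well A: 543a − 498b = −721.9.
Solving gives a = −0.80384, b = 0.57313.
Gradient magnitude |∇z| = √(a² + b²) = √(0.64615 + 0.32847) = 0.98723.
True dip = arctan(0.98723) = 44.6°, dipping toward SE (azimuth ≈ 125°).

44.6°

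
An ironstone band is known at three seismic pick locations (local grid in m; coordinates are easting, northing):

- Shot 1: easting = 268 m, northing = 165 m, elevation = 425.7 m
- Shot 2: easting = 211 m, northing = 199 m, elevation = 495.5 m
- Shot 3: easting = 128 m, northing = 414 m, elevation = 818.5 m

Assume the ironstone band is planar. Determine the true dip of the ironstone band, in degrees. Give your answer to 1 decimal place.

54.5°

Two edge vectors: Shot 1→Shot 2 = (-57, 34, 69.8), Shot 1→Shot 3 = (-140, 249, 392.8).
Normal n = (Shot 1→Shot 2) × (Shot 1→Shot 3) = (-4025, 12617.6, -9433).
So ∂z/∂easting = −n_x/n_z = −0.42669 and ∂z/∂northing = −n_y/n_z = 1.33760.
Gradient magnitude |∇z| = √(a² + b²) = √(0.18207 + 1.78918) = 1.40401.
True dip = arctan(1.40401) = 54.5°, dipping toward SSE (azimuth ≈ 162°).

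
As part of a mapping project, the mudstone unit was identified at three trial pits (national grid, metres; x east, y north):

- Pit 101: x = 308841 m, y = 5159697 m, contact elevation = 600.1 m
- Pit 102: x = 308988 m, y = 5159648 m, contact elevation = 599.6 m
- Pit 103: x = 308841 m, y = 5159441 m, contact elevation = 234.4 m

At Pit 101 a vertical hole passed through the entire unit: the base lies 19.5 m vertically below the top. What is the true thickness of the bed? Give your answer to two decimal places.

Two edge vectors: Pit 101→Pit 102 = (147, -49, -0.5), Pit 101→Pit 103 = (0, -256, -365.7).
Normal n = (Pit 101→Pit 102) × (Pit 101→Pit 103) = (17791.3, 53757.9, -37632).
So ∂z/∂x = −n_x/n_z = 0.47277 and ∂z/∂y = −n_y/n_z = 1.42852.
|∇z| = √(a²+b²) = 1.50472, so dip δ = arctan(1.50472) = 56.39°.
True thickness = vertical thickness × cos δ = 19.5 × cos 56.39° = 10.79 m.

10.79 m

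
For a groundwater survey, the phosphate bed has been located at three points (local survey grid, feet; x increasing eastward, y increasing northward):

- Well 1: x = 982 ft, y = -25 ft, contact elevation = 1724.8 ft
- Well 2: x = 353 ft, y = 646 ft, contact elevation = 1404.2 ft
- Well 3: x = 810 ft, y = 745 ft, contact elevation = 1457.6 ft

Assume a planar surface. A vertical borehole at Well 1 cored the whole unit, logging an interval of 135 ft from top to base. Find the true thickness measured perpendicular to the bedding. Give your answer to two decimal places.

Let the plane be z = a·x + b·y + c.
Well 2−Well 1: −629a + 671b = −320.6;  Well 3−Well 1: −172a + 770b = −267.2.
Solving gives a = 0.18316, b = −0.30610.
|∇z| = √(a²+b²) = 0.35671, so dip δ = arctan(0.35671) = 19.63°.
True thickness = vertical thickness × cos δ = 135 × cos 19.63° = 127.15 ft.

127.15 ft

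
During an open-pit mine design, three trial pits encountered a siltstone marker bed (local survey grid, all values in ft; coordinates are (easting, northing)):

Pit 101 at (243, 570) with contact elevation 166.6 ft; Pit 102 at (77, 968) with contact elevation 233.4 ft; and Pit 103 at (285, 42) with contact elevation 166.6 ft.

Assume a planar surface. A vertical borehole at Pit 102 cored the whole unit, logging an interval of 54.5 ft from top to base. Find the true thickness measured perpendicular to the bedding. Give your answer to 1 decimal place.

Let the plane be z = a·E + b·N + c.
Pit 102−Pit 101: −166a + 398b = 66.8;  Pit 103−Pit 101: 42a − 528b = 0.
Solving gives a = −0.49724, b = −0.03955.
|∇z| = √(a²+b²) = 0.49881, so dip δ = arctan(0.49881) = 26.51°.
True thickness = vertical thickness × cos δ = 54.5 × cos 26.51° = 48.8 ft.

48.8 ft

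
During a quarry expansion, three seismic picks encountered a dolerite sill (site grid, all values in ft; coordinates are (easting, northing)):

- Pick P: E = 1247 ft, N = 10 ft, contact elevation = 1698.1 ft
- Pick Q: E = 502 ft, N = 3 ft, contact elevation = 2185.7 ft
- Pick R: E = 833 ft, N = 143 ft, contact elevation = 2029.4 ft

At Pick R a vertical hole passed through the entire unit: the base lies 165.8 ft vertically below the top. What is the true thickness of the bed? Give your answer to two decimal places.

129.94 ft

Let the plane be z = a·E + b·N + c.
Pick Q−Pick P: −745a − 7b = 487.6;  Pick R−Pick P: −414a + 133b = 331.3.
Solving gives a = −0.65864, b = 0.44078.
|∇z| = √(a²+b²) = 0.79252, so dip δ = arctan(0.79252) = 38.40°.
True thickness = vertical thickness × cos δ = 165.8 × cos 38.40° = 129.94 ft.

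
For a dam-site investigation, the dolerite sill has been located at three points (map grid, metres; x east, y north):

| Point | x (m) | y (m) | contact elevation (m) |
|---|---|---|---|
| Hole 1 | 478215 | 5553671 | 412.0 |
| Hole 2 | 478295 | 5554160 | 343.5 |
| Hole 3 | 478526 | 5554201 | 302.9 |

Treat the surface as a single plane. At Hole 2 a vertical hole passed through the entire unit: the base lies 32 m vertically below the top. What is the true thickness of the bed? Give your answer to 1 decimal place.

31.4 m

Two edge vectors: Hole 1→Hole 2 = (80, 489, -68.5), Hole 1→Hole 3 = (311, 530, -109.1).
Normal n = (Hole 1→Hole 2) × (Hole 1→Hole 3) = (-17044.9, -12575.5, -109679).
So ∂z/∂x = −n_x/n_z = −0.15541 and ∂z/∂y = −n_y/n_z = −0.11466.
|∇z| = √(a²+b²) = 0.19313, so dip δ = arctan(0.19313) = 10.93°.
True thickness = vertical thickness × cos δ = 32 × cos 10.93° = 31.4 m.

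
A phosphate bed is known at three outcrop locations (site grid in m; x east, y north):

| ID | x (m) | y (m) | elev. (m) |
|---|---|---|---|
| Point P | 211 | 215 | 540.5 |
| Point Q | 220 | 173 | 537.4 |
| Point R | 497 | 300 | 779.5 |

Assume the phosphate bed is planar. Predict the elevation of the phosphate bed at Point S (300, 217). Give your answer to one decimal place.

Let the plane be z = a·x + b·y + c.
Point Q−Point P: 9a − 42b = −3.1;  Point R−Point P: 286a + 85b = 239.
Solving gives a = 0.76501, b = 0.23774.
Then c = 540.5 − a·211 − b·215 = 327.97.
At (300, 217): z = 229.5 + 51.6 + 327.97 = 609.1 m.

609.1 m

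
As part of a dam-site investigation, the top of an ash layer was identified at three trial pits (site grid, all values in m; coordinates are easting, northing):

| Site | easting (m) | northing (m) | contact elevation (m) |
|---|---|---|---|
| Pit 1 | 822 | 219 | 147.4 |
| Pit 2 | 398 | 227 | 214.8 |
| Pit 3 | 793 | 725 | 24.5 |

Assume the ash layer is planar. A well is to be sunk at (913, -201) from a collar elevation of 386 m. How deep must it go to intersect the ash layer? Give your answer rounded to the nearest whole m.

Let the plane be z = a·easting + b·northing + c.
Pit 2−Pit 1: −424a + 8b = 67.4;  Pit 3−Pit 1: −29a + 506b = −122.9.
Solving gives a = −0.16372, b = −0.25227.
Then c = 147.4 − a·822 − b·219 = 337.23.
At (913, -201): z_contact = −149.5 + 50.7 + 337.23 = 238.5 m.
Depth below ground = 386 − 238.5 = 148 m.

148 m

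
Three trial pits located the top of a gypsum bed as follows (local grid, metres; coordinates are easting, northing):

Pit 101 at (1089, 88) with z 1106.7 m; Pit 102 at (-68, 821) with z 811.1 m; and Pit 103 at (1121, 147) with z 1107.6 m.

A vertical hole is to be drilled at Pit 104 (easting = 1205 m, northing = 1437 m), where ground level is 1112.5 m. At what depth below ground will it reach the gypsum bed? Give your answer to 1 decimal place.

106.7 m

Let the plane be z = a·easting + b·northing + c.
Pit 102−Pit 101: −1157a + 733b = −295.6;  Pit 103−Pit 101: 32a + 59b = 0.9.
Solving gives a = 0.197343, b = −0.091779.
Then c = 1106.7 − a·1089 − b·88 = 899.87.
At (1205, 1437): z_contact = 237.80 − 131.89 + 899.87 = 1005.78 m.
Depth below ground = 1112.5 − 1005.78 = 106.7 m.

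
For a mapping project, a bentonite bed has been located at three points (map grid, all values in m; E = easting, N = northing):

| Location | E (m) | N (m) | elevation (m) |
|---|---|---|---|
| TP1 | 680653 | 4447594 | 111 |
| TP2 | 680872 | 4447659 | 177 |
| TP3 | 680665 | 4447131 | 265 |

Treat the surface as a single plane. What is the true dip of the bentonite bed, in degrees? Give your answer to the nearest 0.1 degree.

27.1°

Let the plane be z = a·E + b·N + c.
TP2−TP1: 219a + 65b = 66;  TP3−TP1: 12a − 463b = 154.
Solving gives a = 0.39704, b = −0.32232.
Gradient magnitude |∇z| = √(a² + b²) = √(0.15764 + 0.10389) = 0.51140.
True dip = arctan(0.51140) = 27.1°, dipping toward NW (azimuth ≈ 309°).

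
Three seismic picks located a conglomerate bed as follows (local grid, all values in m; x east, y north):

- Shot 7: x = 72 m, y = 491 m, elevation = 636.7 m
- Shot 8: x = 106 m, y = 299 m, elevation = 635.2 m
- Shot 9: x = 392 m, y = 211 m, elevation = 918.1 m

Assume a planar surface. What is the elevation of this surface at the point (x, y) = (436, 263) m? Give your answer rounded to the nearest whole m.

974 m

Let the plane be z = a·x + b·y + c.
Shot 8−Shot 7: 34a − 192b = −1.5;  Shot 9−Shot 7: 320a − 280b = 281.4.
Solving gives a = 1.04871, b = 0.19352.
Then c = 636.7 − a·72 − b·491 = 466.17.
At (436, 263): z = 457.2 + 50.9 + 466.17 = 974.3 m.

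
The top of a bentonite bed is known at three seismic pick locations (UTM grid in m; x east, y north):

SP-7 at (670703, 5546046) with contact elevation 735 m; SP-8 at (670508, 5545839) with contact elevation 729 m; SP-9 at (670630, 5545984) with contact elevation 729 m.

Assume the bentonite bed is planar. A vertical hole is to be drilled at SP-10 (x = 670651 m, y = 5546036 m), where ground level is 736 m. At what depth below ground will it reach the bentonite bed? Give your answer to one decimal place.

13.6 m

Two edge vectors: SP-7→SP-8 = (-195, -207, -6), SP-7→SP-9 = (-73, -62, -6).
Normal n = (SP-7→SP-8) × (SP-7→SP-9) = (870, -732, -3021).
So ∂z/∂x = −n_x/n_z = 0.287984111 and ∂z/∂y = −n_y/n_z = −0.242303873.
Intercept c from SP-7: 735 − 193151.81 + 1343828.43 = 1151411.62.
At (670651, 5546036): z_contact = 193136.83 − 1343826.00 + 1151411.62 = 722.45 m.
Depth below ground = 736 − 722.45 = 13.6 m.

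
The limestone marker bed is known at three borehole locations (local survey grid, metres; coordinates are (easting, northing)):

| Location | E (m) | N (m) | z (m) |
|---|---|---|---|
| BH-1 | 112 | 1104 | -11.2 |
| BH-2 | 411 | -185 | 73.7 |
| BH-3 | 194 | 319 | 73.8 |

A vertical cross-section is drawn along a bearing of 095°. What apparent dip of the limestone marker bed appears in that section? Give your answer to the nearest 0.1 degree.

17.7°

Two edge vectors: BH-1→BH-2 = (299, -1289, 84.9), BH-1→BH-3 = (82, -785, 85).
Normal n = (BH-1→BH-2) × (BH-1→BH-3) = (-42918.5, -18453.2, -129017).
So ∂z/∂E = −n_x/n_z = −0.33266 and ∂z/∂N = −n_y/n_z = −0.14303.
Unit vector along 095° is (sin 95°, cos 95°) = (0.9962, -0.0872).
Slope in that direction = a·(0.9962) + b·(-0.0872) = −0.31893.
Apparent dip = arctan|0.31893| = 17.7° (true dip is 19.9°, so apparent ≤ true as expected).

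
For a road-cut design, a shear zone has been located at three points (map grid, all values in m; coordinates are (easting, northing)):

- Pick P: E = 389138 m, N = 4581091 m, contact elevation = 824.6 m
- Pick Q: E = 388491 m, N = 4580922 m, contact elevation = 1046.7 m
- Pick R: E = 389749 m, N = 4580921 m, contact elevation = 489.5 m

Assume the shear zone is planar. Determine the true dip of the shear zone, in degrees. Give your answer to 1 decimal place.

Two edge vectors: Pick P→Pick Q = (-647, -169, 222.1), Pick P→Pick R = (611, -170, -335.1).
Normal n = (Pick P→Pick Q) × (Pick P→Pick R) = (94388.9, -81106.6, 213249).
So ∂z/∂E = −n_x/n_z = −0.44262 and ∂z/∂N = −n_y/n_z = 0.38034.
Gradient magnitude |∇z| = √(a² + b²) = √(0.19592 + 0.14466) = 0.58359.
True dip = arctan(0.58359) = 30.3°, dipping toward SE (azimuth ≈ 131°).

30.3°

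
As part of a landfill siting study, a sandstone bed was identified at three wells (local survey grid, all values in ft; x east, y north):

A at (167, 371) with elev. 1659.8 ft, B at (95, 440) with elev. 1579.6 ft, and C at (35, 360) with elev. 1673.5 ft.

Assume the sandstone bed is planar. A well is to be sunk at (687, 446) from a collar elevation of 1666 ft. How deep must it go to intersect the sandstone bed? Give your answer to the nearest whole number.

Let the plane be z = a·x + b·y + c.
B−A: −72a + 69b = −80.2;  C−A: −132a − 11b = 13.7.
Solving gives a = −0.00637, b = −1.16897.
Then c = 1659.8 − a·167 − b·371 = 2094.55.
At (687, 446): z_contact = −4.4 − 521.4 + 2094.55 = 1568.8 ft.
Depth below ground = 1666 − 1568.8 = 97 ft.

97 ft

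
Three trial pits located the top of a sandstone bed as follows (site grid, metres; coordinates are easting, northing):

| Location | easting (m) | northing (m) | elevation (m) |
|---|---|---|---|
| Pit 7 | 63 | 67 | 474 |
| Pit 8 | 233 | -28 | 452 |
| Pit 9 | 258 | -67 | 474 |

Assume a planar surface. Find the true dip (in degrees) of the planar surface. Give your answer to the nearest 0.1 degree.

Let the plane be z = a·easting + b·northing + c.
Pit 8−Pit 7: 170a − 95b = −22;  Pit 9−Pit 7: 195a − 134b = 0.
Solving gives a = −0.69283, b = −1.00823.
Gradient magnitude |∇z| = √(a² + b²) = √(0.48002 + 1.01652) = 1.22333.
True dip = arctan(1.22333) = 50.7°, dipping toward NE (azimuth ≈ 034°).

50.7°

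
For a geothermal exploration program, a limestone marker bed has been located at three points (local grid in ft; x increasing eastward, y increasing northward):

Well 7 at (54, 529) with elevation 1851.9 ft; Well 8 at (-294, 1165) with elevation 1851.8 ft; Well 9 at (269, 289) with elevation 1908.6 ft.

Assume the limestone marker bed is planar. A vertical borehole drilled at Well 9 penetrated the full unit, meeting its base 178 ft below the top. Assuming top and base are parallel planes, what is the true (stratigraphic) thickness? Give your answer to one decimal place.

140.9 ft

Two edge vectors: Well 7→Well 8 = (-348, 636, -0.1), Well 7→Well 9 = (215, -240, 56.7).
Normal n = (Well 7→Well 8) × (Well 7→Well 9) = (36037.2, 19710.1, -53220).
So ∂z/∂x = −n_x/n_z = 0.67714 and ∂z/∂y = −n_y/n_z = 0.37035.
|∇z| = √(a²+b²) = 0.77180, so dip δ = arctan(0.77180) = 37.66°.
True thickness = vertical thickness × cos δ = 178 × cos 37.66° = 140.9 ft.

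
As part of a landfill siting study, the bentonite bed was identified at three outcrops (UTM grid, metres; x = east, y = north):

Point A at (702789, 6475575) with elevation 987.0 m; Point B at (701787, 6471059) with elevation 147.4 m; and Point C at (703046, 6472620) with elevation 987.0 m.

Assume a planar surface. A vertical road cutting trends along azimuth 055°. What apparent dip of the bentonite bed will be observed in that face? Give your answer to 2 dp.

27.62°

Let the plane be z = a·x + b·y + c.
Point B−Point A: −1002a − 4516b = −839.6;  Point C−Point A: 257a − 2955b = 0.
Solving gives a = 0.60197, b = 0.05235.
Unit vector along 055° is (sin 55°, cos 55°) = (0.8192, 0.5736).
Slope in that direction = a·(0.8192) + b·(0.5736) = 0.52313.
Apparent dip = arctan|0.52313| = 27.62° (true dip is 31.1°, so apparent ≤ true as expected).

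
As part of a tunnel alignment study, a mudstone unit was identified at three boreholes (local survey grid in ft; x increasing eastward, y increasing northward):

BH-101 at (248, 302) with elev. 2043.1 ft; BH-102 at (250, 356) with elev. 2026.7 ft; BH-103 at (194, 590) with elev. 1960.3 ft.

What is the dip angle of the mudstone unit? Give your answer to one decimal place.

17.2°

Let the plane be z = a·x + b·y + c.
BH-102−BH-101: 2a + 54b = −16.4;  BH-103−BH-101: −54a + 288b = −82.8.
Solving gives a = −0.07216, b = −0.30103.
Gradient magnitude |∇z| = √(a² + b²) = √(0.00521 + 0.09062) = 0.30956.
True dip = arctan(0.30956) = 17.2°, dipping toward NNE (azimuth ≈ 013°).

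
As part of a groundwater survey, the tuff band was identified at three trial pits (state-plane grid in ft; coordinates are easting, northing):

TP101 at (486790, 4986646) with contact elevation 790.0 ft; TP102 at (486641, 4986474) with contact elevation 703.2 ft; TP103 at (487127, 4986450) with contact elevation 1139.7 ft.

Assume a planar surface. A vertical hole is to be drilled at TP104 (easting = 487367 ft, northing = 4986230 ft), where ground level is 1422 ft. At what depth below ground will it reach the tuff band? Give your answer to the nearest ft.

Two edge vectors: TP101→TP102 = (-149, -172, -86.8), TP101→TP103 = (337, -196, 349.7).
Normal n = (TP101→TP102) × (TP101→TP103) = (-77161.2, 22853.7, 87168).
So ∂z/∂easting = −n_x/n_z = 0.88520099 and ∂z/∂northing = −n_y/n_z = −0.26217993.
Intercept c from TP101: 790 − 430906.99 + 1307398.49 = 877281.50.
At (487367, 4986230): z_contact = 431417.8 − 1307289.4 + 877281.50 = 1409.8 ft.
Depth below ground = 1422 − 1409.8 = 12 ft.

12 ft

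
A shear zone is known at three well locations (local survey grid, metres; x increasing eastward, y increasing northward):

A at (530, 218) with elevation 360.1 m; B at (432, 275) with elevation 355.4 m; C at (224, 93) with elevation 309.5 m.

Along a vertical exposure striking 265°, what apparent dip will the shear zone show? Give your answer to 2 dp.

7.23°

Let the plane be z = a·x + b·y + c.
B−A: −98a + 57b = −4.7;  C−A: −306a − 125b = −50.6.
Solving gives a = 0.11692, b = 0.11857.
Unit vector along 265° is (sin 265°, cos 265°) = (-0.9962, -0.0872).
Slope in that direction = a·(-0.9962) + b·(-0.0872) = −0.12681.
Apparent dip = arctan|0.12681| = 7.23° (true dip is 9.5°, so apparent ≤ true as expected).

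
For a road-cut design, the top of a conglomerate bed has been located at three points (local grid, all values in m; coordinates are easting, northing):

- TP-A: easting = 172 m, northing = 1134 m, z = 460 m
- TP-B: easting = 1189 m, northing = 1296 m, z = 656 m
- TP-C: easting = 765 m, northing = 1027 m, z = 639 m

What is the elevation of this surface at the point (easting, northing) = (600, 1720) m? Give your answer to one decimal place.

376.1 m

Let the plane be z = a·easting + b·northing + c.
TP-B−TP-A: 1017a + 162b = 196;  TP-C−TP-A: 593a − 107b = 179.
Solving gives a = 0.243893, b = −0.321229.
Then c = 460 − a·172 − b·1134 = 782.32.
At (600, 1720): z = 146.3 − 552.5 + 782.32 = 376.1 m.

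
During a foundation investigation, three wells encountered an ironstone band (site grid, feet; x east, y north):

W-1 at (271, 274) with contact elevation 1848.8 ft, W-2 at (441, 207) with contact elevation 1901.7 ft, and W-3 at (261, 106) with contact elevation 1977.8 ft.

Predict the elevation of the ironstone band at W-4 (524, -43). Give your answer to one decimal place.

Let the plane be z = a·x + b·y + c.
W-2−W-1: 170a − 67b = 52.9;  W-3−W-1: −10a − 168b = 129.
Solving gives a = 0.00835, b = −0.76835.
Then c = 1848.8 − a·271 − b·274 = 2057.07.
At (524, -43): z = 4.4 + 33.0 + 2057.07 = 2094.5 ft.

2094.5 ft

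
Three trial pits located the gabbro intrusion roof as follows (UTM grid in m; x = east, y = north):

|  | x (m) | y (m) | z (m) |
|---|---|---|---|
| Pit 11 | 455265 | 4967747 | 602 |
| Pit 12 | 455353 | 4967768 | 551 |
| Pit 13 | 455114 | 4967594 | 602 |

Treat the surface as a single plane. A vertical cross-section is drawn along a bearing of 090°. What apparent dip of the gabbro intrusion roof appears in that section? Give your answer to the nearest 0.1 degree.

37.2°

Two edge vectors: Pit 11→Pit 12 = (88, 21, -51), Pit 11→Pit 13 = (-151, -153, 0).
Normal n = (Pit 11→Pit 12) × (Pit 11→Pit 13) = (-7803, 7701, -10293).
So ∂z/∂x = −n_x/n_z = −0.75809 and ∂z/∂y = −n_y/n_z = 0.74818.
Unit vector along 090° is (sin 90°, cos 90°) = (1.0000, 0.0000).
Slope in that direction = a·(1.0000) + b·(0.0000) = −0.75809.
Apparent dip = arctan|0.75809| = 37.2° (true dip is 46.8°, so apparent ≤ true as expected).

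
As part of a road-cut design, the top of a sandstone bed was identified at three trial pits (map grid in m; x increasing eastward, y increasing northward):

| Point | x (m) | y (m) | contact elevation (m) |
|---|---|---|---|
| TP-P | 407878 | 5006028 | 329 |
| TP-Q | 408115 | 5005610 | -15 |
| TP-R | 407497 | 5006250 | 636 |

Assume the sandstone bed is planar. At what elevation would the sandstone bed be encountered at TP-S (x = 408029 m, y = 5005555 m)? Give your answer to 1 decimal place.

-3.2 m

Two edge vectors: TP-P→TP-Q = (237, -418, -344), TP-P→TP-R = (-381, 222, 307).
Normal n = (TP-P→TP-Q) × (TP-P→TP-R) = (-51958, 58305, -106644).
So ∂z/∂x = −n_x/n_z = −0.487209782 and ∂z/∂y = −n_y/n_z = 0.546725554.
Intercept c from TP-P: 329 + 198722.15 − 2736923.43 = −2537872.28.
At (408029, 5005555): z = −198795.7 + 2736664.8 − 2537872.28 = -3.2 m.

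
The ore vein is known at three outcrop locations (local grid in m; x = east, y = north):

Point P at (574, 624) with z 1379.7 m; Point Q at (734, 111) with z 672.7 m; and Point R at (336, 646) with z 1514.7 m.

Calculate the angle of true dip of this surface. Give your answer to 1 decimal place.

Two edge vectors: Point P→Point Q = (160, -513, -707), Point P→Point R = (-238, 22, 135).
Normal n = (Point P→Point Q) × (Point P→Point R) = (-53701, 146666, -118574).
So ∂z/∂x = −n_x/n_z = −0.45289 and ∂z/∂y = −n_y/n_z = 1.23692.
Gradient magnitude |∇z| = √(a² + b²) = √(0.20511 + 1.52996) = 1.31722.
True dip = arctan(1.31722) = 52.8°, dipping toward SSE (azimuth ≈ 160°).

52.8°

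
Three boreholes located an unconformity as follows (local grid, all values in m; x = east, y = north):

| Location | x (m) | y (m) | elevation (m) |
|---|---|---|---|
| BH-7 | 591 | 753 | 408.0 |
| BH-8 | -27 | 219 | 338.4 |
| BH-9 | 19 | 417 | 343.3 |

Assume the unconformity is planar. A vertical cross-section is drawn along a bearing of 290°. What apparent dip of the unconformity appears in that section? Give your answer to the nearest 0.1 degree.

Two edge vectors: BH-7→BH-8 = (-618, -534, -69.6), BH-7→BH-9 = (-572, -336, -64.7).
Normal n = (BH-7→BH-8) × (BH-7→BH-9) = (11164.2, -173.4, -97800).
So ∂z/∂x = −n_x/n_z = 0.11415 and ∂z/∂y = −n_y/n_z = −0.00177.
Unit vector along 290° is (sin 290°, cos 290°) = (-0.9397, 0.3420).
Slope in that direction = a·(-0.9397) + b·(0.3420) = −0.10788.
Apparent dip = arctan|0.10788| = 6.2° (true dip is 6.5°, so apparent ≤ true as expected).

6.2°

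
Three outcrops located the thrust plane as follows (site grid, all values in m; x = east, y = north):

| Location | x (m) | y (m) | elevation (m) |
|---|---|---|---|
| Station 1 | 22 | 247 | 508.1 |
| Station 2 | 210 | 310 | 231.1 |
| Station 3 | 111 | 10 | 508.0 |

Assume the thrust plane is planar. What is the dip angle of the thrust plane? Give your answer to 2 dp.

54.42°

Let the plane be z = a·x + b·y + c.
Station 2−Station 1: 188a + 63b = −277;  Station 3−Station 1: 89a − 237b = −0.1.
Solving gives a = −1.30884, b = −0.49108.
Gradient magnitude |∇z| = √(a² + b²) = √(1.71306 + 0.24116) = 1.39794.
True dip = arctan(1.39794) = 54.42°, dipping toward ENE (azimuth ≈ 069°).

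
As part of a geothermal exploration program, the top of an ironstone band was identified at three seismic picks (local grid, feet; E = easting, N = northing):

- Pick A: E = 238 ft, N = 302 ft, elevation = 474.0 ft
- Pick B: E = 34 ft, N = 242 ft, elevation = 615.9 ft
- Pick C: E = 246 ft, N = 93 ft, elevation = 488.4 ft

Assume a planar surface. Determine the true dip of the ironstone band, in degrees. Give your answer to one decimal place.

Two edge vectors: Pick A→Pick B = (-204, -60, 141.9), Pick A→Pick C = (8, -209, 14.4).
Normal n = (Pick A→Pick B) × (Pick A→Pick C) = (28793.1, 4072.8, 43116).
So ∂z/∂E = −n_x/n_z = −0.66781 and ∂z/∂N = −n_y/n_z = −0.09446.
Gradient magnitude |∇z| = √(a² + b²) = √(0.44596 + 0.00892) = 0.67445.
True dip = arctan(0.67445) = 34.0°, dipping toward E (azimuth ≈ 082°).

34.0°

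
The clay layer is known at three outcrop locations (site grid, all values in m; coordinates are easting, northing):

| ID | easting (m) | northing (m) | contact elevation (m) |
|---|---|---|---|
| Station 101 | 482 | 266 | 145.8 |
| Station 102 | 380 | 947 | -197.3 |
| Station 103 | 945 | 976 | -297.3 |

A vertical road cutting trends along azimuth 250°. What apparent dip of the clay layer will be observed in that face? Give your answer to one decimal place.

17.8°

Two edge vectors: Station 101→Station 102 = (-102, 681, -343.1), Station 101→Station 103 = (463, 710, -443.1).
Normal n = (Station 101→Station 102) × (Station 101→Station 103) = (-58150.1, -204051.5, -387723).
So ∂z/∂easting = −n_x/n_z = −0.14998 and ∂z/∂northing = −n_y/n_z = −0.52628.
Unit vector along 250° is (sin 250°, cos 250°) = (-0.9397, -0.3420).
Slope in that direction = a·(-0.9397) + b·(-0.3420) = 0.32093.
Apparent dip = arctan|0.32093| = 17.8° (true dip is 28.7°, so apparent ≤ true as expected).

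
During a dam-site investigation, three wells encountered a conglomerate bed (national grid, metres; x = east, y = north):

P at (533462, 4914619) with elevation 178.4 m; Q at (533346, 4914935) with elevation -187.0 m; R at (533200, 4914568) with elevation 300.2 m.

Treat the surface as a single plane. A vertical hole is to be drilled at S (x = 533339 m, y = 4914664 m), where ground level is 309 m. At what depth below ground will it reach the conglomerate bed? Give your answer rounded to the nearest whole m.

Let the plane be z = a·x + b·y + c.
Q−P: −116a + 316b = −365.4;  R−P: −262a − 51b = 121.8.
Solving gives a = −0.22380620, b = −1.23848582.
Then c = 178.4 − a·533462 − b·4914619 = 6206256.44.
At (533339, 4914664): z_contact = −119364.6 − 6086741.7 + 6206256.44 = 150.2 m.
Depth below ground = 309 − 150.2 = 159 m.

159 m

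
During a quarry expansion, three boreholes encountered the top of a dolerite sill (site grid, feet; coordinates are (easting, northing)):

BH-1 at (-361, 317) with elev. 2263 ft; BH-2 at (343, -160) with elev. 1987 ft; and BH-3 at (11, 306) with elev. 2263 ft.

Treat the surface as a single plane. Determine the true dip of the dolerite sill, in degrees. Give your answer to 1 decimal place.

Two edge vectors: BH-1→BH-2 = (704, -477, -276), BH-1→BH-3 = (372, -11, 0).
Normal n = (BH-1→BH-2) × (BH-1→BH-3) = (-3036, -102672, 169700).
So ∂z/∂E = −n_x/n_z = 0.01789 and ∂z/∂N = −n_y/n_z = 0.60502.
Gradient magnitude |∇z| = √(a² + b²) = √(0.00032 + 0.36605) = 0.60529.
True dip = arctan(0.60529) = 31.2°, dipping toward S (azimuth ≈ 182°).

31.2°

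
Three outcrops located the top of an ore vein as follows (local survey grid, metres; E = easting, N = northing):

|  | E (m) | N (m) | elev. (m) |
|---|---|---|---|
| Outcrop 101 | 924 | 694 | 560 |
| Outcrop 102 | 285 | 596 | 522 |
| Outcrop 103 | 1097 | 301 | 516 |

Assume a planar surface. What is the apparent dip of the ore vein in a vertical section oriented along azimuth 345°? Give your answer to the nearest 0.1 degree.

Two edge vectors: Outcrop 101→Outcrop 102 = (-639, -98, -38), Outcrop 101→Outcrop 103 = (173, -393, -44).
Normal n = (Outcrop 101→Outcrop 102) × (Outcrop 101→Outcrop 103) = (-10622, -34690, 268081).
So ∂z/∂E = −n_x/n_z = 0.03962 and ∂z/∂N = −n_y/n_z = 0.12940.
Unit vector along 345° is (sin 345°, cos 345°) = (-0.2588, 0.9659).
Slope in that direction = a·(-0.2588) + b·(0.9659) = 0.11474.
Apparent dip = arctan|0.11474| = 6.5° (true dip is 7.7°, so apparent ≤ true as expected).

6.5°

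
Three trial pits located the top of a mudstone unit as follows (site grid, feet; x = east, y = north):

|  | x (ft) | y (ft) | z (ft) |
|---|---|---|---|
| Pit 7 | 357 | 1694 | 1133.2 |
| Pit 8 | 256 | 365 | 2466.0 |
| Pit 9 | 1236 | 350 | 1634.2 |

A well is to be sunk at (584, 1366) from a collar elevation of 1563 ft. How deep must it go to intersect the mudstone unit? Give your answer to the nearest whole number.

318 ft

Let the plane be z = a·x + b·y + c.
Pit 8−Pit 7: −101a − 1329b = 1332.8;  Pit 9−Pit 7: 879a − 1344b = 501.
Solving gives a = −0.86312, b = −0.93726.
Then c = 1133.2 − a·357 − b·1694 = 3029.06.
At (584, 1366): z_contact = −504.1 − 1280.3 + 3029.06 = 1244.7 ft.
Depth below ground = 1563 − 1244.7 = 318 ft.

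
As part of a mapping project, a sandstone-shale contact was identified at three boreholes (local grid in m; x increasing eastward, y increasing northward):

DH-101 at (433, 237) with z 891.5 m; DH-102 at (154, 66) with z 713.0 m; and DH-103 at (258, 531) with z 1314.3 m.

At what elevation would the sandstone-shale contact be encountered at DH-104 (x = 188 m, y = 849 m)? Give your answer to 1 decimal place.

1750.5 m

Let the plane be z = a·x + b·y + c.
DH-102−DH-101: −279a − 171b = −178.5;  DH-103−DH-101: −175a + 294b = 422.8.
Solving gives a = −0.17704, b = 1.33271.
Then c = 891.5 − a·433 − b·237 = 652.31.
At (188, 849): z = −33.3 + 1131.5 + 652.31 = 1750.5 m.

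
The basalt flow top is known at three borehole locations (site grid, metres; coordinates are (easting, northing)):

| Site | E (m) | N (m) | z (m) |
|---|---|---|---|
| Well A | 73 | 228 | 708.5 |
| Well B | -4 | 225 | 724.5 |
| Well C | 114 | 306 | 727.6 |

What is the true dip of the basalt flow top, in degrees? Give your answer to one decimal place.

23.0°

Let the plane be z = a·E + b·N + c.
Well B−Well A: −77a − 3b = 16;  Well C−Well A: 41a + 78b = 19.1.
Solving gives a = −0.22188, b = 0.36150.
Gradient magnitude |∇z| = √(a² + b²) = √(0.04923 + 0.13068) = 0.42416.
True dip = arctan(0.42416) = 23.0°, dipping toward SSE (azimuth ≈ 148°).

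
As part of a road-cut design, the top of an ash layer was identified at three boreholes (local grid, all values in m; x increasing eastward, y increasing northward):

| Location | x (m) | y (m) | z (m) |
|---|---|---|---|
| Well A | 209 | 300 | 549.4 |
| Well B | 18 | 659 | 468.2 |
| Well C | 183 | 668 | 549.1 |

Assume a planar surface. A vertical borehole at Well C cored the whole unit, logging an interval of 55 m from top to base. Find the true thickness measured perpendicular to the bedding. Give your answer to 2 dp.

Two edge vectors: Well A→Well B = (-191, 359, -81.2), Well A→Well C = (-26, 368, -0.3).
Normal n = (Well A→Well B) × (Well A→Well C) = (29773.9, 2053.9, -60954).
So ∂z/∂x = −n_x/n_z = 0.48847 and ∂z/∂y = −n_y/n_z = 0.03370.
|∇z| = √(a²+b²) = 0.48963, so dip δ = arctan(0.48963) = 26.09°.
True thickness = vertical thickness × cos δ = 55 × cos 26.09° = 49.40 m.

49.40 m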